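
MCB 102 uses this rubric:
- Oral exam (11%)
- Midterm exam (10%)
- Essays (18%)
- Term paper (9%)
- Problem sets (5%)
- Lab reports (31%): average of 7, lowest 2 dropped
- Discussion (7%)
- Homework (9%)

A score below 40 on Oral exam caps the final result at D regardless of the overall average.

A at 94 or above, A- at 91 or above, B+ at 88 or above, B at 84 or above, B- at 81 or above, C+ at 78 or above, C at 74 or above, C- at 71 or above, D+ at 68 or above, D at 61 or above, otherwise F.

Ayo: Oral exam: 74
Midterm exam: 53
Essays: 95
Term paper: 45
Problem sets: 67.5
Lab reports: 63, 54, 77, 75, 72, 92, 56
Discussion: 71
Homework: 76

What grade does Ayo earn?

Lab reports: drop 54, 56 → average of remaining 5 = 379/5 = 75.8
Oral exam score 74 ≥ 40: minimum met.
Weighted total:
  Oral exam 74 × 0.11 = 8.14
  Midterm exam 53 × 0.1 = 5.3
  Essays 95 × 0.18 = 17.1
  Term paper 45 × 0.09 = 4.05
  Problem sets 67.5 × 0.05 = 3.375
  Lab reports 75.8 × 0.31 = 23.498
  Discussion 71 × 0.07 = 4.97
  Homework 76 × 0.09 = 6.84
Sum = 73.273
73.273 is ≥ 71 and < 74 → C-

C-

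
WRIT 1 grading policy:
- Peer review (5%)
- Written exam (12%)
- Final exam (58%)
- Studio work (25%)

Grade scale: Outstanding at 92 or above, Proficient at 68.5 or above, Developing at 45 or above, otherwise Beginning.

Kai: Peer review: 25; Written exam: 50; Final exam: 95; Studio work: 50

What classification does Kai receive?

Proficient

Weighted total:
  Peer review 25 × 0.05 = 1.25
  Written exam 50 × 0.12 = 6
  Final exam 95 × 0.58 = 55.1
  Studio work 50 × 0.25 = 12.5
Sum = 74.85
74.85 is ≥ 68.5 and < 92 → Proficient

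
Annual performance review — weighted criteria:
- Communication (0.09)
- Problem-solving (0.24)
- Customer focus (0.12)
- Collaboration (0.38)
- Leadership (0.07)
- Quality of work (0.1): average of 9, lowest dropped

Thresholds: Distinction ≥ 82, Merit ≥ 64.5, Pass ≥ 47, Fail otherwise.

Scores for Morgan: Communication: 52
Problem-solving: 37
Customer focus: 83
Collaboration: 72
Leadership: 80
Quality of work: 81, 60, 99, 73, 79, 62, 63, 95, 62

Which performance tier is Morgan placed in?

Quality of work: drop 60 → average of remaining 8 = 614/8 = 76.75
Weighted total:
  Communication 52 × 0.09 = 4.68
  Problem-solving 37 × 0.24 = 8.88
  Customer focus 83 × 0.12 = 9.96
  Collaboration 72 × 0.38 = 27.36
  Leadership 80 × 0.07 = 5.6
  Quality of work 76.75 × 0.1 = 7.675
Sum = 64.155
64.155 is ≥ 47 and < 64.5 → Pass

Pass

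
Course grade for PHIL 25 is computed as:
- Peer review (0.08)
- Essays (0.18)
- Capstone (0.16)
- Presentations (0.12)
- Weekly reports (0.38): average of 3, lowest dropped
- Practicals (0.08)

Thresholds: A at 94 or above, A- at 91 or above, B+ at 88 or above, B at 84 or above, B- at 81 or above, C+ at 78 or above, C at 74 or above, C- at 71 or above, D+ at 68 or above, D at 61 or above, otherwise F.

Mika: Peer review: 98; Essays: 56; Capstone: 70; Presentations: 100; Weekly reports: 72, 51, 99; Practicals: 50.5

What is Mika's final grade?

C

Weekly reports: drop 51 → average of remaining 2 = 171/2 = 85.5
Weighted total:
  Peer review 98 × 0.08 = 7.84
  Essays 56 × 0.18 = 10.08
  Capstone 70 × 0.16 = 11.2
  Presentations 100 × 0.12 = 12
  Weekly reports 85.5 × 0.38 = 32.49
  Practicals 50.5 × 0.08 = 4.04
Sum = 77.65
77.65 is ≥ 74 and < 78 → C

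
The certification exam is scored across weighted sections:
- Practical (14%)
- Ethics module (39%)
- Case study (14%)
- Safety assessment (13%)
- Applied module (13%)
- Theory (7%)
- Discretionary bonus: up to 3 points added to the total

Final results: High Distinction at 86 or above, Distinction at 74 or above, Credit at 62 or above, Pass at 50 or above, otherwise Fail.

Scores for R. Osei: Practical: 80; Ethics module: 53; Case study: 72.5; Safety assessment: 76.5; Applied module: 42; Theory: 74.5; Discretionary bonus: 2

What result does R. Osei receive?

Weighted total:
  Practical 80 × 0.14 = 11.2
  Ethics module 53 × 0.39 = 20.67
  Case study 72.5 × 0.14 = 10.15
  Safety assessment 76.5 × 0.13 = 9.945
  Applied module 42 × 0.13 = 5.46
  Theory 74.5 × 0.07 = 5.215
Sum = 62.64
Discretionary bonus: 62.64 + 2 = 64.64
64.64 is ≥ 62 and < 74 → Credit

Credit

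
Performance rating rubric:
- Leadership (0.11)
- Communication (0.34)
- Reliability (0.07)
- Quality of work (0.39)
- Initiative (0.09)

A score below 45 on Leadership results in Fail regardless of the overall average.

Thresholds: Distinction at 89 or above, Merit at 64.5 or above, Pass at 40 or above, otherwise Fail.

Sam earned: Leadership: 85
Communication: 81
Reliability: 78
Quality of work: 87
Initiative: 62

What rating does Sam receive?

Leadership score 85 ≥ 45: minimum met.
Weighted total:
  Leadership 85 × 0.11 = 9.35
  Communication 81 × 0.34 = 27.54
  Reliability 78 × 0.07 = 5.46
  Quality of work 87 × 0.39 = 33.93
  Initiative 62 × 0.09 = 5.58
Sum = 81.86
81.86 is ≥ 64.5 and < 89 → Merit

Merit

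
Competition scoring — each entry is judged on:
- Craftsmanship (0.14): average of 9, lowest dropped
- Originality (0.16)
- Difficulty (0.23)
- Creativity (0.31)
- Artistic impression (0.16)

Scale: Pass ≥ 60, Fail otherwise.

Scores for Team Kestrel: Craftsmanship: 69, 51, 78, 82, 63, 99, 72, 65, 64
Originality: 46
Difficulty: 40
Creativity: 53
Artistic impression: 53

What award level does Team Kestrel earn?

Fail

Craftsmanship: drop 51 → average of remaining 8 = 592/8 = 74
Weighted total:
  Craftsmanship 74 × 0.14 = 10.36
  Originality 46 × 0.16 = 7.36
  Difficulty 40 × 0.23 = 9.2
  Creativity 53 × 0.31 = 16.43
  Artistic impression 53 × 0.16 = 8.48
Sum = 51.83
51.83 < 60 → Fail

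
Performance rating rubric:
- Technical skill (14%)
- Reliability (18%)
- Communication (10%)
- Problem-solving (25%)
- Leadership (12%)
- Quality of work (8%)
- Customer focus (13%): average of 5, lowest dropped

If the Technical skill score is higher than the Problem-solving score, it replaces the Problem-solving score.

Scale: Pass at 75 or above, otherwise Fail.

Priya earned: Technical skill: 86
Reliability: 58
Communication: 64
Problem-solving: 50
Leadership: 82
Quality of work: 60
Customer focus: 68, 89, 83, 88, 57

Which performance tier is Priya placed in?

Pass

Customer focus: drop 57 → average of remaining 4 = 328/4 = 82
Technical skill (86) > Problem-solving (50), so Problem-solving counts as 86.
Weighted total:
  Technical skill 86 × 0.14 = 12.04
  Reliability 58 × 0.18 = 10.44
  Communication 64 × 0.1 = 6.4
  Problem-solving 86 × 0.25 = 21.5
  Leadership 82 × 0.12 = 9.84
  Quality of work 60 × 0.08 = 4.8
  Customer focus 82 × 0.13 = 10.66
Sum = 75.68
75.68 ≥ 75 → Pass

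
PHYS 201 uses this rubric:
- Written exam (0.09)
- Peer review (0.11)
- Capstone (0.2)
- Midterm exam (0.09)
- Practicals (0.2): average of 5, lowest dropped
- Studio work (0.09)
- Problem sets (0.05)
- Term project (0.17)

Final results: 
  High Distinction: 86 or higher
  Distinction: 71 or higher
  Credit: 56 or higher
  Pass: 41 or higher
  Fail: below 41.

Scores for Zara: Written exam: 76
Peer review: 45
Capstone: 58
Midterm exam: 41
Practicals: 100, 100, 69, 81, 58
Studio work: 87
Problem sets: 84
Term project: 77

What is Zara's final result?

Credit

Practicals: drop 58 → average of remaining 4 = 350/4 = 87.5
Weighted total:
  Written exam 76 × 0.09 = 6.84
  Peer review 45 × 0.11 = 4.95
  Capstone 58 × 0.2 = 11.6
  Midterm exam 41 × 0.09 = 3.69
  Practicals 87.5 × 0.2 = 17.5
  Studio work 87 × 0.09 = 7.83
  Problem sets 84 × 0.05 = 4.2
  Term project 77 × 0.17 = 13.09
Sum = 69.7
69.7 is ≥ 56 and < 71 → Credit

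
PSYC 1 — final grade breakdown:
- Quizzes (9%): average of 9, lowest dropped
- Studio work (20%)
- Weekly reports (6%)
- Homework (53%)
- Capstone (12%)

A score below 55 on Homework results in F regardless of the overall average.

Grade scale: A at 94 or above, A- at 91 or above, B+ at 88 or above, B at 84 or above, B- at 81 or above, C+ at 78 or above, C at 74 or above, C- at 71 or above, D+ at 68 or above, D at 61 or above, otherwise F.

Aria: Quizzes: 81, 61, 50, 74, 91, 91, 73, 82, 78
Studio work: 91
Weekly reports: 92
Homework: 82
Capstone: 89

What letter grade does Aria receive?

Quizzes: drop 50 → average of remaining 8 = 631/8 = 78.875
Homework score 82 ≥ 55: minimum met.
Weighted total:
  Quizzes 78.875 × 0.09 = 7.09875
  Studio work 91 × 0.2 = 18.2
  Weekly reports 92 × 0.06 = 5.52
  Homework 82 × 0.53 = 43.46
  Capstone 89 × 0.12 = 10.68
Sum = 84.95875
84.95875 is ≥ 84 and < 88 → B

B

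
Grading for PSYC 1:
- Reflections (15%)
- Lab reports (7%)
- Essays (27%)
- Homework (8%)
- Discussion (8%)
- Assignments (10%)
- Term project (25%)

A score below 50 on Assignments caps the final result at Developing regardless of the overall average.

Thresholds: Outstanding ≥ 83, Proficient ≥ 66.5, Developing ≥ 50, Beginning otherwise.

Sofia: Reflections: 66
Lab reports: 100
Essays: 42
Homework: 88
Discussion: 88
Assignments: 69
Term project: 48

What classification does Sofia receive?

Assignments score 69 ≥ 50: minimum met.
Weighted total:
  Reflections 66 × 0.15 = 9.9
  Lab reports 100 × 0.07 = 7
  Essays 42 × 0.27 = 11.34
  Homework 88 × 0.08 = 7.04
  Discussion 88 × 0.08 = 7.04
  Assignments 69 × 0.1 = 6.9
  Term project 48 × 0.25 = 12
Sum = 61.22
61.22 is ≥ 50 and < 66.5 → Developing

Developing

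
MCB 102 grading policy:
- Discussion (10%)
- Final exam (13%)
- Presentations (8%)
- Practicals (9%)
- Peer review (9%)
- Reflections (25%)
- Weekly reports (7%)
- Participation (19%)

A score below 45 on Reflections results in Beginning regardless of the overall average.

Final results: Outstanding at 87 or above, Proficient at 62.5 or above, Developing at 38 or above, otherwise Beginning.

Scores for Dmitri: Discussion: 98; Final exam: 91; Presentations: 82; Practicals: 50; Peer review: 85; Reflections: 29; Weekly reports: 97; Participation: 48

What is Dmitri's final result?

Reflections score 29 < 45: minimum not met.
Weighted total:
  Discussion 98 × 0.1 = 9.8
  Final exam 91 × 0.13 = 11.83
  Presentations 82 × 0.08 = 6.56
  Practicals 50 × 0.09 = 4.5
  Peer review 85 × 0.09 = 7.65
  Reflections 29 × 0.25 = 7.25
  Weekly reports 97 × 0.07 = 6.79
  Participation 48 × 0.19 = 9.12
Sum = 63.5
Because the Reflections minimum was not met, the result is Beginning.

Beginning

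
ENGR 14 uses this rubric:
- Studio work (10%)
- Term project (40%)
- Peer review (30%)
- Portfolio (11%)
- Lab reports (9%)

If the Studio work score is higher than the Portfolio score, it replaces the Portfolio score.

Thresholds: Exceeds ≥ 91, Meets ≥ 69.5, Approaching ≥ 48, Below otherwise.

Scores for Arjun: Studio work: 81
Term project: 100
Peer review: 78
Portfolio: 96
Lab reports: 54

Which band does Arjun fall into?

Meets

Studio work (81) ≤ Portfolio (96), so Portfolio stays at 96.
Weighted total:
  Studio work 81 × 0.1 = 8.1
  Term project 100 × 0.4 = 40
  Peer review 78 × 0.3 = 23.4
  Portfolio 96 × 0.11 = 10.56
  Lab reports 54 × 0.09 = 4.86
Sum = 86.92
86.92 is ≥ 69.5 and < 91 → Meets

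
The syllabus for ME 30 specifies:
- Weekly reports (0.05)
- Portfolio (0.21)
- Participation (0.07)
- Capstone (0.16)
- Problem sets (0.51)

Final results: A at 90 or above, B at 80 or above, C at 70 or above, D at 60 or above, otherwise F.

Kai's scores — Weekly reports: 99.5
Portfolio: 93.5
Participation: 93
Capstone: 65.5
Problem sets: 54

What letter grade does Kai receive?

Weighted total:
  Weekly reports 99.5 × 0.05 = 4.975
  Portfolio 93.5 × 0.21 = 19.635
  Participation 93 × 0.07 = 6.51
  Capstone 65.5 × 0.16 = 10.48
  Problem sets 54 × 0.51 = 27.54
Sum = 69.14
69.14 is ≥ 60 and < 70 → D

D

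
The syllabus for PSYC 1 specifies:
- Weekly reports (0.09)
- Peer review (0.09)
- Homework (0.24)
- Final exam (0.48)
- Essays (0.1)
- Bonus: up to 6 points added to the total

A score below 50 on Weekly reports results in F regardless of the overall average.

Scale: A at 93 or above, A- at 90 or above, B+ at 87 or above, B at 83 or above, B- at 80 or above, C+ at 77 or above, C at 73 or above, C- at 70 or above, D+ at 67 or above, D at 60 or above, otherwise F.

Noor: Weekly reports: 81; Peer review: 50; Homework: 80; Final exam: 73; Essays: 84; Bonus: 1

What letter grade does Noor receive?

Weekly reports score 81 ≥ 50: minimum met.
Weighted total:
  Weekly reports 81 × 0.09 = 7.29
  Peer review 50 × 0.09 = 4.5
  Homework 80 × 0.24 = 19.2
  Final exam 73 × 0.48 = 35.04
  Essays 84 × 0.1 = 8.4
Sum = 74.43
Bonus: 74.43 + 1 = 75.43
75.43 is ≥ 73 and < 77 → C

C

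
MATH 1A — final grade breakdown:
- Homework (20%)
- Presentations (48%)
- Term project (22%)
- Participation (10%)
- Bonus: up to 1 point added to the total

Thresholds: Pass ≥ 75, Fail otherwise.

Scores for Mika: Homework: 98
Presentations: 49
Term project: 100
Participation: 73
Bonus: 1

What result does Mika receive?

Weighted total:
  Homework 98 × 0.2 = 19.6
  Presentations 49 × 0.48 = 23.52
  Term project 100 × 0.22 = 22
  Participation 73 × 0.1 = 7.3
Sum = 72.42
Bonus: 72.42 + 1 = 73.42
73.42 < 75 → Fail

Fail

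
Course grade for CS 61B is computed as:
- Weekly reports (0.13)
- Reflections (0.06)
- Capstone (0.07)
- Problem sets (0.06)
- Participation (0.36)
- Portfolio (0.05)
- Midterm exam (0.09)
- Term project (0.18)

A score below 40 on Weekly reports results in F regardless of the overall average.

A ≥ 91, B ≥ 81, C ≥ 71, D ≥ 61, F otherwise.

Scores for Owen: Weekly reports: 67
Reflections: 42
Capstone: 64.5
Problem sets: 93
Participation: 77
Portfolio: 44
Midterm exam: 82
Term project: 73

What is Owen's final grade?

C

Weekly reports score 67 ≥ 40: minimum met.
Weighted total:
  Weekly reports 67 × 0.13 = 8.71
  Reflections 42 × 0.06 = 2.52
  Capstone 64.5 × 0.07 = 4.515
  Problem sets 93 × 0.06 = 5.58
  Participation 77 × 0.36 = 27.72
  Portfolio 44 × 0.05 = 2.2
  Midterm exam 82 × 0.09 = 7.38
  Term project 73 × 0.18 = 13.14
Sum = 71.765
71.765 is ≥ 71 and < 81 → C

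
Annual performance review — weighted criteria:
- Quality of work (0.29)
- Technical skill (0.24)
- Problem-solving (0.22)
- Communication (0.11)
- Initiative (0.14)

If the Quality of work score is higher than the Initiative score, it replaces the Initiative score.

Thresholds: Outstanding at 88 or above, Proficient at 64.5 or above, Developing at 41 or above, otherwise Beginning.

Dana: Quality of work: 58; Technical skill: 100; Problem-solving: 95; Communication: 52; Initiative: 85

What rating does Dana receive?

Quality of work (58) ≤ Initiative (85), so Initiative stays at 85.
Weighted total:
  Quality of work 58 × 0.29 = 16.82
  Technical skill 100 × 0.24 = 24
  Problem-solving 95 × 0.22 = 20.9
  Communication 52 × 0.11 = 5.72
  Initiative 85 × 0.14 = 11.9
Sum = 79.34
79.34 is ≥ 64.5 and < 88 → Proficient

Proficient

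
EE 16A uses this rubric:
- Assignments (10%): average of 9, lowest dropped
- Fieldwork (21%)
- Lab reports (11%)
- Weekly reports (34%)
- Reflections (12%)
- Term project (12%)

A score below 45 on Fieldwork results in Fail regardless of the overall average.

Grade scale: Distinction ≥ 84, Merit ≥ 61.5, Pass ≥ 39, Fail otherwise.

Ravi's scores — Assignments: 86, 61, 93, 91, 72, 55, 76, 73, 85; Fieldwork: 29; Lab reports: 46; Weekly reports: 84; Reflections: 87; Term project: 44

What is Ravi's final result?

Assignments: drop 55 → average of remaining 8 = 637/8 = 79.625
Fieldwork score 29 < 45: minimum not met.
Weighted total:
  Assignments 79.625 × 0.1 = 7.9625
  Fieldwork 29 × 0.21 = 6.09
  Lab reports 46 × 0.11 = 5.06
  Weekly reports 84 × 0.34 = 28.56
  Reflections 87 × 0.12 = 10.44
  Term project 44 × 0.12 = 5.28
Sum = 63.3925
Because the Fieldwork minimum was not met, the result is Fail.

Fail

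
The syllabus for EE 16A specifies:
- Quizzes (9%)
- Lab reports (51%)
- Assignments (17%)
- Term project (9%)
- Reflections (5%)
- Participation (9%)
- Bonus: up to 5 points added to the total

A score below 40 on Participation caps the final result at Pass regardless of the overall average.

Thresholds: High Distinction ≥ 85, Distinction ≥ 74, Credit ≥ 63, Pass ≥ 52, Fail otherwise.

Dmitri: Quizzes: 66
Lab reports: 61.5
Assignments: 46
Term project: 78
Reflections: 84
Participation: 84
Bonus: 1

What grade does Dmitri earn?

Credit

Participation score 84 ≥ 40: minimum met.
Weighted total:
  Quizzes 66 × 0.09 = 5.94
  Lab reports 61.5 × 0.51 = 31.365
  Assignments 46 × 0.17 = 7.82
  Term project 78 × 0.09 = 7.02
  Reflections 84 × 0.05 = 4.2
  Participation 84 × 0.09 = 7.56
Sum = 63.905
Bonus: 63.905 + 1 = 64.905
64.905 is ≥ 63 and < 74 → Credit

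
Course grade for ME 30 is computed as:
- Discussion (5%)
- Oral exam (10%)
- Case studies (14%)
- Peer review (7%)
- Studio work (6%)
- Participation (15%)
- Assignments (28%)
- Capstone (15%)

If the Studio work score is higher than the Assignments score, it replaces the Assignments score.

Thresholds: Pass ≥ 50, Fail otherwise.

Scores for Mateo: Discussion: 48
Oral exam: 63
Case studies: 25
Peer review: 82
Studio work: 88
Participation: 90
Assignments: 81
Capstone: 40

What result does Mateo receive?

Studio work (88) > Assignments (81), so Assignments counts as 88.
Weighted total:
  Discussion 48 × 0.05 = 2.4
  Oral exam 63 × 0.1 = 6.3
  Case studies 25 × 0.14 = 3.5
  Peer review 82 × 0.07 = 5.74
  Studio work 88 × 0.06 = 5.28
  Participation 90 × 0.15 = 13.5
  Assignments 88 × 0.28 = 24.64
  Capstone 40 × 0.15 = 6
Sum = 67.36
67.36 ≥ 50 → Pass

Pass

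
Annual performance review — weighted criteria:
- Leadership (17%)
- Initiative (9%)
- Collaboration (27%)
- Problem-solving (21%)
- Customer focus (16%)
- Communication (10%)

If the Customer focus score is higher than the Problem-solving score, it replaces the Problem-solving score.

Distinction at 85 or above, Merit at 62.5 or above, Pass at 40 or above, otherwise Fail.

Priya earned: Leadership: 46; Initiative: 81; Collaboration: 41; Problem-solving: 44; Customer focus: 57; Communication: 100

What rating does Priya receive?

Customer focus (57) > Problem-solving (44), so Problem-solving counts as 57.
Weighted total:
  Leadership 46 × 0.17 = 7.82
  Initiative 81 × 0.09 = 7.29
  Collaboration 41 × 0.27 = 11.07
  Problem-solving 57 × 0.21 = 11.97
  Customer focus 57 × 0.16 = 9.12
  Communication 100 × 0.1 = 10
Sum = 57.27
57.27 is ≥ 40 and < 62.5 → Pass

Pass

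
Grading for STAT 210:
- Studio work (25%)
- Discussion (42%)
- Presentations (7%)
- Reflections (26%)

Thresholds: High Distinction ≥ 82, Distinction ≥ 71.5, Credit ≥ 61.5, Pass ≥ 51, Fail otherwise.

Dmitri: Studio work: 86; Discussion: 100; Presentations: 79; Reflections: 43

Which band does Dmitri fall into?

Weighted total:
  Studio work 86 × 0.25 = 21.5
  Discussion 100 × 0.42 = 42
  Presentations 79 × 0.07 = 5.53
  Reflections 43 × 0.26 = 11.18
Sum = 80.21
80.21 is ≥ 71.5 and < 82 → Distinction

Distinction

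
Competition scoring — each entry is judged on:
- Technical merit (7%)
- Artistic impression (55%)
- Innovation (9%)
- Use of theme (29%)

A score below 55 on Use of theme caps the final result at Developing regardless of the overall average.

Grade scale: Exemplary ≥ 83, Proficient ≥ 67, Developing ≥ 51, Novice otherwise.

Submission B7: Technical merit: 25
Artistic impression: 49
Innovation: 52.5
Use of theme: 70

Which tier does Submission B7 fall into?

Use of theme score 70 ≥ 55: minimum met.
Weighted total:
  Technical merit 25 × 0.07 = 1.75
  Artistic impression 49 × 0.55 = 26.95
  Innovation 52.5 × 0.09 = 4.725
  Use of theme 70 × 0.29 = 20.3
Sum = 53.725
53.725 is ≥ 51 and < 67 → Developing

Developing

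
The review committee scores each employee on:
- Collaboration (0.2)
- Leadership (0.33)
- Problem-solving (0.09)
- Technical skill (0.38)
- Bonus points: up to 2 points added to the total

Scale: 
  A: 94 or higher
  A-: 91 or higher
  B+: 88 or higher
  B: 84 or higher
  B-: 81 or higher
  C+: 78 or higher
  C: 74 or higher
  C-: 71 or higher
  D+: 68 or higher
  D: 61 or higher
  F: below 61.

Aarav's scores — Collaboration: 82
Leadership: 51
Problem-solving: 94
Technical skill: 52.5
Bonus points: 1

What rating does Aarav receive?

Weighted total:
  Collaboration 82 × 0.2 = 16.4
  Leadership 51 × 0.33 = 16.83
  Problem-solving 94 × 0.09 = 8.46
  Technical skill 52.5 × 0.38 = 19.95
Sum = 61.64
Bonus points: 61.64 + 1 = 62.64
62.64 is ≥ 61 and < 68 → D

D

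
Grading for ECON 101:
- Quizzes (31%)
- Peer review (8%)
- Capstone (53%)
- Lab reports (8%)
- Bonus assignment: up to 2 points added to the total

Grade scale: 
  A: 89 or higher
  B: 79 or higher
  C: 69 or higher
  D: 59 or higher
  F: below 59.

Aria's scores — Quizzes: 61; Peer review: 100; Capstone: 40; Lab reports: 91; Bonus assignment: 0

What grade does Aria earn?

Weighted total:
  Quizzes 61 × 0.31 = 18.91
  Peer review 100 × 0.08 = 8
  Capstone 40 × 0.53 = 21.2
  Lab reports 91 × 0.08 = 7.28
Sum = 55.39
Bonus assignment: 55.39 + 0 = 55.39
55.39 < 59 → F

F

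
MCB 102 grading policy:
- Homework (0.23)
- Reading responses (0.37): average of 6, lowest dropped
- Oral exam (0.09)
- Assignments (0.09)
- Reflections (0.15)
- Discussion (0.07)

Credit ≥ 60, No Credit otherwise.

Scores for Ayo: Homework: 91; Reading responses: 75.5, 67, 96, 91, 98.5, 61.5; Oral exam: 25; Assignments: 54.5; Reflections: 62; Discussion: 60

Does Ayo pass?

Credit

Reading responses: drop 61.5 → average of remaining 5 = 428/5 = 85.6
Weighted total:
  Homework 91 × 0.23 = 20.93
  Reading responses 85.6 × 0.37 = 31.672
  Oral exam 25 × 0.09 = 2.25
  Assignments 54.5 × 0.09 = 4.905
  Reflections 62 × 0.15 = 9.3
  Discussion 60 × 0.07 = 4.2
Sum = 73.257
73.257 ≥ 60 → Credit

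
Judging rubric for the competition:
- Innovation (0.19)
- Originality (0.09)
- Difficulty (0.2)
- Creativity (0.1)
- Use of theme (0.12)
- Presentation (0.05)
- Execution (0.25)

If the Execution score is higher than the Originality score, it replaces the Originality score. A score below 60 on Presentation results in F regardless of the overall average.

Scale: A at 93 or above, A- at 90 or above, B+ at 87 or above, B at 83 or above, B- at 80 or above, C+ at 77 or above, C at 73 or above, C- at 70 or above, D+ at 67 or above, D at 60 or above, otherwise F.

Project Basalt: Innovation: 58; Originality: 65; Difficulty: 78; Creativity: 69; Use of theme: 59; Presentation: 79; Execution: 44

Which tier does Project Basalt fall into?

D

Execution (44) ≤ Originality (65), so Originality stays at 65.
Presentation score 79 ≥ 60: minimum met.
Weighted total:
  Innovation 58 × 0.19 = 11.02
  Originality 65 × 0.09 = 5.85
  Difficulty 78 × 0.2 = 15.6
  Creativity 69 × 0.1 = 6.9
  Use of theme 59 × 0.12 = 7.08
  Presentation 79 × 0.05 = 3.95
  Execution 44 × 0.25 = 11
Sum = 61.4
61.4 is ≥ 60 and < 67 → D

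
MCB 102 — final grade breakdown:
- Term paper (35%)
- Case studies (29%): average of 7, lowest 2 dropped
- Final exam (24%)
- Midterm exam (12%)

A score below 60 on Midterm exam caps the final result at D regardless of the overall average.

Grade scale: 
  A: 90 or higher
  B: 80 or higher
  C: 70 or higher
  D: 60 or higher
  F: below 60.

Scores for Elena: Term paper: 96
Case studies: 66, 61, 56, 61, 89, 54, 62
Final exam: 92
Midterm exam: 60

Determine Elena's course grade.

B

Case studies: drop 54, 56 → average of remaining 5 = 339/5 = 67.8
Midterm exam score 60 ≥ 60: minimum met.
Weighted total:
  Term paper 96 × 0.35 = 33.6
  Case studies 67.8 × 0.29 = 19.662
  Final exam 92 × 0.24 = 22.08
  Midterm exam 60 × 0.12 = 7.2
Sum = 82.542
82.542 is ≥ 80 and < 90 → B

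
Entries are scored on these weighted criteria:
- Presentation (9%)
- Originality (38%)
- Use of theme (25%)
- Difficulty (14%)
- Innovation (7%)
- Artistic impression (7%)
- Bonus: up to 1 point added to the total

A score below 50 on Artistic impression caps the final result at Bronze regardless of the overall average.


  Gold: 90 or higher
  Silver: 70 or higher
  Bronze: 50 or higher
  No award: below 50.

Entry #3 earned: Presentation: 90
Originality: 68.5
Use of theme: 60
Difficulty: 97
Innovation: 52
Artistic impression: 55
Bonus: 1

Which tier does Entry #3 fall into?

Artistic impression score 55 ≥ 50: minimum met.
Weighted total:
  Presentation 90 × 0.09 = 8.1
  Originality 68.5 × 0.38 = 26.03
  Use of theme 60 × 0.25 = 15
  Difficulty 97 × 0.14 = 13.58
  Innovation 52 × 0.07 = 3.64
  Artistic impression 55 × 0.07 = 3.85
Sum = 70.2
Bonus: 70.2 + 1 = 71.2
71.2 is ≥ 70 and < 90 → Silver

Silver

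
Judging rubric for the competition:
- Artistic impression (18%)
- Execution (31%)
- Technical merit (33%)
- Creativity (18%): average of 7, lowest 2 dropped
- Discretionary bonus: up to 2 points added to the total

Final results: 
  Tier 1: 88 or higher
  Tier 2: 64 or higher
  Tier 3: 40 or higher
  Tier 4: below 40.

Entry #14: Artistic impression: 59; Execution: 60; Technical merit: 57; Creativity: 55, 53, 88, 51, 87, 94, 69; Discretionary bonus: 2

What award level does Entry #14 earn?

Tier 2

Creativity: drop 51, 53 → average of remaining 5 = 393/5 = 78.6
Weighted total:
  Artistic impression 59 × 0.18 = 10.62
  Execution 60 × 0.31 = 18.6
  Technical merit 57 × 0.33 = 18.81
  Creativity 78.6 × 0.18 = 14.148
Sum = 62.178
Discretionary bonus: 62.178 + 2 = 64.178
64.178 is ≥ 64 and < 88 → Tier 2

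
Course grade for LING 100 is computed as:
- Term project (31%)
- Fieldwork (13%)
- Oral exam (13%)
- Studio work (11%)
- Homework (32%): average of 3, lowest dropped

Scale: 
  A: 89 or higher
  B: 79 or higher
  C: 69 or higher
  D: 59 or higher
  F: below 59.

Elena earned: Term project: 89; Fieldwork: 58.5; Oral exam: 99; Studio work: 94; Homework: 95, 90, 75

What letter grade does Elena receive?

Homework: drop 75 → average of remaining 2 = 185/2 = 92.5
Weighted total:
  Term project 89 × 0.31 = 27.59
  Fieldwork 58.5 × 0.13 = 7.605
  Oral exam 99 × 0.13 = 12.87
  Studio work 94 × 0.11 = 10.34
  Homework 92.5 × 0.32 = 29.6
Sum = 88.005
88.005 is ≥ 79 and < 89 → B

B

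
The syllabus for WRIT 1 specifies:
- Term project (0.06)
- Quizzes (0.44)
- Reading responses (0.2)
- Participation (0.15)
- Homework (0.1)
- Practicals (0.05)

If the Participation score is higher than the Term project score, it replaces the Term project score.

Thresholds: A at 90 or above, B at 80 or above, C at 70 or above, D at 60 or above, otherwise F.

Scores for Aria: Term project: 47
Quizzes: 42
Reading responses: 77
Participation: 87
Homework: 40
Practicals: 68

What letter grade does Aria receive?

F

Participation (87) > Term project (47), so Term project counts as 87.
Weighted total:
  Term project 87 × 0.06 = 5.22
  Quizzes 42 × 0.44 = 18.48
  Reading responses 77 × 0.2 = 15.4
  Participation 87 × 0.15 = 13.05
  Homework 40 × 0.1 = 4
  Practicals 68 × 0.05 = 3.4
Sum = 59.55
59.55 < 60 → F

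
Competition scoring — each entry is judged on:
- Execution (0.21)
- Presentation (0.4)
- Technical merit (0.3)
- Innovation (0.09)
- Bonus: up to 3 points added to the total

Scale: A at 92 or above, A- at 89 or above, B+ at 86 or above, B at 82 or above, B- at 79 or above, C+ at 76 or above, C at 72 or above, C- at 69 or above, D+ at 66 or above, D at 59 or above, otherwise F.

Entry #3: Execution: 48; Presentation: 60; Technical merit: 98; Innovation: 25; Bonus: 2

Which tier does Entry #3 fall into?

D+

Weighted total:
  Execution 48 × 0.21 = 10.08
  Presentation 60 × 0.4 = 24
  Technical merit 98 × 0.3 = 29.4
  Innovation 25 × 0.09 = 2.25
Sum = 65.73
Bonus: 65.73 + 2 = 67.73
67.73 is ≥ 66 and < 69 → D+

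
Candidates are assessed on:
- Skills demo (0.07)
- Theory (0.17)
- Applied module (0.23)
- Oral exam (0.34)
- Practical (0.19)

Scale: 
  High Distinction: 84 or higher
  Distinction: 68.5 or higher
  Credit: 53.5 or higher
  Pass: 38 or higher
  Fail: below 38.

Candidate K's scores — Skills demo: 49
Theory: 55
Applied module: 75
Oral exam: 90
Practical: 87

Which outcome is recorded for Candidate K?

Weighted total:
  Skills demo 49 × 0.07 = 3.43
  Theory 55 × 0.17 = 9.35
  Applied module 75 × 0.23 = 17.25
  Oral exam 90 × 0.34 = 30.6
  Practical 87 × 0.19 = 16.53
Sum = 77.16
77.16 is ≥ 68.5 and < 84 → Distinction

Distinction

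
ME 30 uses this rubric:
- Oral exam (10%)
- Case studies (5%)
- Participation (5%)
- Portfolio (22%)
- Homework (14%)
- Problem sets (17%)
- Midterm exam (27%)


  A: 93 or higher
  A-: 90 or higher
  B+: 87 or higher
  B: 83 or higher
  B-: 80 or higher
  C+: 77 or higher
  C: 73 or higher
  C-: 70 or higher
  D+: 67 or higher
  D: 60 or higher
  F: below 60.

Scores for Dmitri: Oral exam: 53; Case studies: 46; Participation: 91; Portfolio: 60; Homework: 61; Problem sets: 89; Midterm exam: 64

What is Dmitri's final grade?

D

Weighted total:
  Oral exam 53 × 0.1 = 5.3
  Case studies 46 × 0.05 = 2.3
  Participation 91 × 0.05 = 4.55
  Portfolio 60 × 0.22 = 13.2
  Homework 61 × 0.14 = 8.54
  Problem sets 89 × 0.17 = 15.13
  Midterm exam 64 × 0.27 = 17.28
Sum = 66.3
66.3 is ≥ 60 and < 67 → D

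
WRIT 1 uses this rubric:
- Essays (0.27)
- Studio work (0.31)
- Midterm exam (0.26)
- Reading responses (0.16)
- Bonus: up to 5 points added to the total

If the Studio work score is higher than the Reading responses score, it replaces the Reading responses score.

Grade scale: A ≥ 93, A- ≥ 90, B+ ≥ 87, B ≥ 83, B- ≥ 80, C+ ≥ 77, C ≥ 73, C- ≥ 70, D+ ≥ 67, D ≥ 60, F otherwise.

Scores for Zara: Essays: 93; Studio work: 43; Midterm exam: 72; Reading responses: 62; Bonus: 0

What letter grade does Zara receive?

D+

Studio work (43) ≤ Reading responses (62), so Reading responses stays at 62.
Weighted total:
  Essays 93 × 0.27 = 25.11
  Studio work 43 × 0.31 = 13.33
  Midterm exam 72 × 0.26 = 18.72
  Reading responses 62 × 0.16 = 9.92
Sum = 67.08
Bonus: 67.08 + 0 = 67.08
67.08 is ≥ 67 and < 70 → D+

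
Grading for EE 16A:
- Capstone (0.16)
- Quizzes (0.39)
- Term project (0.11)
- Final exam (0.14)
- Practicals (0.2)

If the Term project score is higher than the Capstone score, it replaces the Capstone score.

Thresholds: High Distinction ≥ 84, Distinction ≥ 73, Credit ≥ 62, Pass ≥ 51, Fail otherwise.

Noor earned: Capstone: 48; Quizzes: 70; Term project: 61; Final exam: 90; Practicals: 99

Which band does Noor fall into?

Distinction

Term project (61) > Capstone (48), so Capstone counts as 61.
Weighted total:
  Capstone 61 × 0.16 = 9.76
  Quizzes 70 × 0.39 = 27.3
  Term project 61 × 0.11 = 6.71
  Final exam 90 × 0.14 = 12.6
  Practicals 99 × 0.2 = 19.8
Sum = 76.17
76.17 is ≥ 73 and < 84 → Distinction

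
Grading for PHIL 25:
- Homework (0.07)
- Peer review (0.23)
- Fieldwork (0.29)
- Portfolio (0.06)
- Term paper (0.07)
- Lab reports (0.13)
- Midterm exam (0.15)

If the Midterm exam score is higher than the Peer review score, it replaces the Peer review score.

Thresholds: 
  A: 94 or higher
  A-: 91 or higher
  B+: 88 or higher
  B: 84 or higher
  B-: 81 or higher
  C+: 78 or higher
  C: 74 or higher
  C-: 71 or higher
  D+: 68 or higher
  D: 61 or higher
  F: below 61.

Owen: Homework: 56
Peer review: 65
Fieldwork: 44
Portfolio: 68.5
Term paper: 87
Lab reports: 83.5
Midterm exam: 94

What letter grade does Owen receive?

C-

Midterm exam (94) > Peer review (65), so Peer review counts as 94.
Weighted total:
  Homework 56 × 0.07 = 3.92
  Peer review 94 × 0.23 = 21.62
  Fieldwork 44 × 0.29 = 12.76
  Portfolio 68.5 × 0.06 = 4.11
  Term paper 87 × 0.07 = 6.09
  Lab reports 83.5 × 0.13 = 10.855
  Midterm exam 94 × 0.15 = 14.1
Sum = 73.455
73.455 is ≥ 71 and < 74 → C-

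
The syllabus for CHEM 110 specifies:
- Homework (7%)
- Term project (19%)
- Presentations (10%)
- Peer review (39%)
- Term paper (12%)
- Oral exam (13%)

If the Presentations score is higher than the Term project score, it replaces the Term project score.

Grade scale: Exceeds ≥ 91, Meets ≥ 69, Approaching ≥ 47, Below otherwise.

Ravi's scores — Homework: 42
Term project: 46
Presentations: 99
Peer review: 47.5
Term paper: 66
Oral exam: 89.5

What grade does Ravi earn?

Presentations (99) > Term project (46), so Term project counts as 99.
Weighted total:
  Homework 42 × 0.07 = 2.94
  Term project 99 × 0.19 = 18.81
  Presentations 99 × 0.1 = 9.9
  Peer review 47.5 × 0.39 = 18.525
  Term paper 66 × 0.12 = 7.92
  Oral exam 89.5 × 0.13 = 11.635
Sum = 69.73
69.73 is ≥ 69 and < 91 → Meets

Meets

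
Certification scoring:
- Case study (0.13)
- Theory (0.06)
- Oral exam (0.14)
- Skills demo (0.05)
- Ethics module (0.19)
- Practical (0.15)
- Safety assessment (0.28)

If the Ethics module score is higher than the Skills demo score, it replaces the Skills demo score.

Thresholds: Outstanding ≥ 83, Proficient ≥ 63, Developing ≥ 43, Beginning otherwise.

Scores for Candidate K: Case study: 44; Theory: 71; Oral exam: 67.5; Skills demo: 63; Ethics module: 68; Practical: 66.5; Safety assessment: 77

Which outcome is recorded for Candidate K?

Proficient

Ethics module (68) > Skills demo (63), so Skills demo counts as 68.
Weighted total:
  Case study 44 × 0.13 = 5.72
  Theory 71 × 0.06 = 4.26
  Oral exam 67.5 × 0.14 = 9.45
  Skills demo 68 × 0.05 = 3.4
  Ethics module 68 × 0.19 = 12.92
  Practical 66.5 × 0.15 = 9.975
  Safety assessment 77 × 0.28 = 21.56
Sum = 67.285
67.285 is ≥ 63 and < 83 → Proficient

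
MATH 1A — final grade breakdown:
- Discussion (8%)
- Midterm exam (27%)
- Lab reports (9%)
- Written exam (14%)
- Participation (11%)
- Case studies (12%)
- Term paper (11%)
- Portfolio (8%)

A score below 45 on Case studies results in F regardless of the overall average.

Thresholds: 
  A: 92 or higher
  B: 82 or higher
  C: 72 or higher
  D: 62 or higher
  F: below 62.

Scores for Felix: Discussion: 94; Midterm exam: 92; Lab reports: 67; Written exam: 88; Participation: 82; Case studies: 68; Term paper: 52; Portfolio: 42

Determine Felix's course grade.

Case studies score 68 ≥ 45: minimum met.
Weighted total:
  Discussion 94 × 0.08 = 7.52
  Midterm exam 92 × 0.27 = 24.84
  Lab reports 67 × 0.09 = 6.03
  Written exam 88 × 0.14 = 12.32
  Participation 82 × 0.11 = 9.02
  Case studies 68 × 0.12 = 8.16
  Term paper 52 × 0.11 = 5.72
  Portfolio 42 × 0.08 = 3.36
Sum = 76.97
76.97 is ≥ 72 and < 82 → C

C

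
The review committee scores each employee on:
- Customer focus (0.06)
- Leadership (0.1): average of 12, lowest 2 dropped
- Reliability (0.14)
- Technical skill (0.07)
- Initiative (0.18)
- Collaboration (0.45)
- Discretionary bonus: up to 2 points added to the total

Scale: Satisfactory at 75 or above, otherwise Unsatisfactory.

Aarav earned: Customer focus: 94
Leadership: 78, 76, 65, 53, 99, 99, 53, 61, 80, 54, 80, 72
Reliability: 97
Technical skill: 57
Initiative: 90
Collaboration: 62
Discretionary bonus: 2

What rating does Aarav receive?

Satisfactory

Leadership: drop 53, 53 → average of remaining 10 = 764/10 = 76.4
Weighted total:
  Customer focus 94 × 0.06 = 5.64
  Leadership 76.4 × 0.1 = 7.64
  Reliability 97 × 0.14 = 13.58
  Technical skill 57 × 0.07 = 3.99
  Initiative 90 × 0.18 = 16.2
  Collaboration 62 × 0.45 = 27.9
Sum = 74.95
Discretionary bonus: 74.95 + 2 = 76.95
76.95 ≥ 75 → Satisfactory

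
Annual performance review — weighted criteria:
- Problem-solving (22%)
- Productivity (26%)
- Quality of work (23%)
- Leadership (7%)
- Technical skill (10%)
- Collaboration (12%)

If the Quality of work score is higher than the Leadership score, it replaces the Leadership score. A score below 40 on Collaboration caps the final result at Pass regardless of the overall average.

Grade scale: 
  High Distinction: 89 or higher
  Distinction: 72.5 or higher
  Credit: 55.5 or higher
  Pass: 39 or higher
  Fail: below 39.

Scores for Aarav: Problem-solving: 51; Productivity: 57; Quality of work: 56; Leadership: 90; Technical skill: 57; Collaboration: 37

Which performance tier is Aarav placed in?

Quality of work (56) ≤ Leadership (90), so Leadership stays at 90.
Collaboration score 37 < 40: minimum not met.
Weighted total:
  Problem-solving 51 × 0.22 = 11.22
  Productivity 57 × 0.26 = 14.82
  Quality of work 56 × 0.23 = 12.88
  Leadership 90 × 0.07 = 6.3
  Technical skill 57 × 0.1 = 5.7
  Collaboration 37 × 0.12 = 4.44
Sum = 55.36
55.36 would be Pass; cap at Pass applies → Pass.

Pass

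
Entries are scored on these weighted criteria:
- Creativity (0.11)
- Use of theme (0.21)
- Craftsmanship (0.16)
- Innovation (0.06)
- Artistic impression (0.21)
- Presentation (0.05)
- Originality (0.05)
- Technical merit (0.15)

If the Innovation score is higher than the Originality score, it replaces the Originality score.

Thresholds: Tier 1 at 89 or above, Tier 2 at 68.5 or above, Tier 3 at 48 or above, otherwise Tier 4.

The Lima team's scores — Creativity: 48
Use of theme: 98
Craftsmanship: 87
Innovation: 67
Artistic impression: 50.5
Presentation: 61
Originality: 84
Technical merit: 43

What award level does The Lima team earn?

Innovation (67) ≤ Originality (84), so Originality stays at 84.
Weighted total:
  Creativity 48 × 0.11 = 5.28
  Use of theme 98 × 0.21 = 20.58
  Craftsmanship 87 × 0.16 = 13.92
  Innovation 67 × 0.06 = 4.02
  Artistic impression 50.5 × 0.21 = 10.605
  Presentation 61 × 0.05 = 3.05
  Originality 84 × 0.05 = 4.2
  Technical merit 43 × 0.15 = 6.45
Sum = 68.105
68.105 is ≥ 48 and < 68.5 → Tier 3

Tier 3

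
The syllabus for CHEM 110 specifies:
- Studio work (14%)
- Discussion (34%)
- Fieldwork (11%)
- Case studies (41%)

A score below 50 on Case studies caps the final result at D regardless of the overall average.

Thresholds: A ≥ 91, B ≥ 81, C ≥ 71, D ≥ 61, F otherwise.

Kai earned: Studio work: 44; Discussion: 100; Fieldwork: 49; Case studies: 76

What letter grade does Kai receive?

C

Case studies score 76 ≥ 50: minimum met.
Weighted total:
  Studio work 44 × 0.14 = 6.16
  Discussion 100 × 0.34 = 34
  Fieldwork 49 × 0.11 = 5.39
  Case studies 76 × 0.41 = 31.16
Sum = 76.71
76.71 is ≥ 71 and < 81 → C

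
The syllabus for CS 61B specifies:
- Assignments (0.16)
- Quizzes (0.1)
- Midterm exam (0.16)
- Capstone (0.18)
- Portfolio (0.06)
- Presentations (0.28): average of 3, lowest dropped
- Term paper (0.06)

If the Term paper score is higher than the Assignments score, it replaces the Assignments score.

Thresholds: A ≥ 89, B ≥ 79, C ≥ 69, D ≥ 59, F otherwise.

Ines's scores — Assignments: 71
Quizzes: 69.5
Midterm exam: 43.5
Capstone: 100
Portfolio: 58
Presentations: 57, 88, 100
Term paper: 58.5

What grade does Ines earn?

C

Presentations: drop 57 → average of remaining 2 = 188/2 = 94
Term paper (58.5) ≤ Assignments (71), so Assignments stays at 71.
Weighted total:
  Assignments 71 × 0.16 = 11.36
  Quizzes 69.5 × 0.1 = 6.95
  Midterm exam 43.5 × 0.16 = 6.96
  Capstone 100 × 0.18 = 18
  Portfolio 58 × 0.06 = 3.48
  Presentations 94 × 0.28 = 26.32
  Term paper 58.5 × 0.06 = 3.51
Sum = 76.58
76.58 is ≥ 69 and < 79 → C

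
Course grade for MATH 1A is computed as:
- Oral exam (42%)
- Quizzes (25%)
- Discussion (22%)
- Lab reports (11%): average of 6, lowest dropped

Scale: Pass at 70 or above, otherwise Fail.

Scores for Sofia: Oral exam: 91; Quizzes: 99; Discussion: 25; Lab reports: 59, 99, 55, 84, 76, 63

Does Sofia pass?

Lab reports: drop 55 → average of remaining 5 = 381/5 = 76.2
Weighted total:
  Oral exam 91 × 0.42 = 38.22
  Quizzes 99 × 0.25 = 24.75
  Discussion 25 × 0.22 = 5.5
  Lab reports 76.2 × 0.11 = 8.382
Sum = 76.852
76.852 ≥ 70 → Pass

Pass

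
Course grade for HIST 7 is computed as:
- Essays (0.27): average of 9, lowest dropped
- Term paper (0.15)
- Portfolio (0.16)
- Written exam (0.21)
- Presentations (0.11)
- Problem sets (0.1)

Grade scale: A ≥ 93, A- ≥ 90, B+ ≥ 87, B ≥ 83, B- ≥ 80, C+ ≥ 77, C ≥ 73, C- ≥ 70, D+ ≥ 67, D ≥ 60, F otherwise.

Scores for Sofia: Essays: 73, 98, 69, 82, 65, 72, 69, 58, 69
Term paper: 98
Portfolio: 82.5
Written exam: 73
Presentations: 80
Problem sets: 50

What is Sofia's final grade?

Essays: drop 58 → average of remaining 8 = 597/8 = 74.625
Weighted total:
  Essays 74.625 × 0.27 = 20.14875
  Term paper 98 × 0.15 = 14.7
  Portfolio 82.5 × 0.16 = 13.2
  Written exam 73 × 0.21 = 15.33
  Presentations 80 × 0.11 = 8.8
  Problem sets 50 × 0.1 = 5
Sum = 77.17875
77.17875 is ≥ 77 and < 80 → C+

C+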